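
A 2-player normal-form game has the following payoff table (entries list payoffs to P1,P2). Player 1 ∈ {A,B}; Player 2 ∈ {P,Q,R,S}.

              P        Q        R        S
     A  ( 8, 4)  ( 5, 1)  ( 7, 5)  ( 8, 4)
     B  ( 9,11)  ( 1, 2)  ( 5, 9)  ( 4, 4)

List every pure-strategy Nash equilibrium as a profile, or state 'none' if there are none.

NE set: (A,R), (B,P)

(A,P): not NE [P1→B gives 9>8; P2→R gives 5>4]
(A,Q): not NE [P2→R gives 5>1]
(A,R): NE
(A,S): not NE [P2→R gives 5>4]
(B,P): NE
(B,Q): not NE [P1→A gives 5>1; P2→P gives 11>2]
(B,R): not NE [P1→A gives 7>5; P2→P gives 11>9]
(B,S): not NE [P1→A gives 8>4; P2→P gives 11>4]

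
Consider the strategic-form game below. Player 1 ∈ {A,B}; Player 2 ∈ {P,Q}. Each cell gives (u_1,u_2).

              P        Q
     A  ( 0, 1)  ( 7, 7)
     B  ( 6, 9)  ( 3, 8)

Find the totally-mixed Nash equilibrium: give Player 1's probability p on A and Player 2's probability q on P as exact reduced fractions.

P1 indiff ⇒ q·0+(1-q)·7 = q·6+(1-q)·3 ⇒ q(-6) = (1-q)(-4) ⇒ q = 2/5
P2 indiff ⇒ p·1+(1-p)·9 = p·7+(1-p)·8 ⇒ p(-6) = (1-p)(-1) ⇒ p = 1/7

(p,q) = (1/7, 2/5)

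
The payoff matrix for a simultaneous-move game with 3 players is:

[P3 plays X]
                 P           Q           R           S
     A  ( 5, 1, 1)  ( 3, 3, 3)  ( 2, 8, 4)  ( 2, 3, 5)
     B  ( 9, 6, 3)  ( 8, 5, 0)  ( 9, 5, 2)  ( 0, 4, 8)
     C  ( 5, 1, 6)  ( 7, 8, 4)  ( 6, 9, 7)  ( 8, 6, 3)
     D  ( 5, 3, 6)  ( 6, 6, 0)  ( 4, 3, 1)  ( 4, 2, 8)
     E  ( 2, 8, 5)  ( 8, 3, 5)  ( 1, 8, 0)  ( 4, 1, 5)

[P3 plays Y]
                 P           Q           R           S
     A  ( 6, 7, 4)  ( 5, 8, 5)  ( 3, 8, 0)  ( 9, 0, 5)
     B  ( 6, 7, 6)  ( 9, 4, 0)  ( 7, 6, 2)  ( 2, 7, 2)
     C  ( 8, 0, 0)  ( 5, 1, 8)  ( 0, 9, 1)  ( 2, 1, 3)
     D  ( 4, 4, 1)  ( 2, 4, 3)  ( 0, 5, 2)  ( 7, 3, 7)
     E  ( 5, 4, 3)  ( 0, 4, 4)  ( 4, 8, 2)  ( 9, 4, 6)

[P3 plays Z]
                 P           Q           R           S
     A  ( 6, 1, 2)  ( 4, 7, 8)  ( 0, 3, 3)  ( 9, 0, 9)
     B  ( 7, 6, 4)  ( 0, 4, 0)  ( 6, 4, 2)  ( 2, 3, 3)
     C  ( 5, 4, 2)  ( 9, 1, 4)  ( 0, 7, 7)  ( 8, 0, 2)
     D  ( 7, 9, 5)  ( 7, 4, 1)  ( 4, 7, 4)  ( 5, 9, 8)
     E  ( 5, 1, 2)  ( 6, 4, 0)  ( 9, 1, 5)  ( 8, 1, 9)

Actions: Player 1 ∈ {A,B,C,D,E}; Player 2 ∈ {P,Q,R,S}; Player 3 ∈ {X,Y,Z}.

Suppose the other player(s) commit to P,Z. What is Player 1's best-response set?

BR_1 = {B,D}

u_1(A vs P,Z) = 6
u_1(B vs P,Z) = 7
u_1(C vs P,Z) = 5
u_1(D vs P,Z) = 7
u_1(E vs P,Z) = 5
max payoff 7 at {B,D}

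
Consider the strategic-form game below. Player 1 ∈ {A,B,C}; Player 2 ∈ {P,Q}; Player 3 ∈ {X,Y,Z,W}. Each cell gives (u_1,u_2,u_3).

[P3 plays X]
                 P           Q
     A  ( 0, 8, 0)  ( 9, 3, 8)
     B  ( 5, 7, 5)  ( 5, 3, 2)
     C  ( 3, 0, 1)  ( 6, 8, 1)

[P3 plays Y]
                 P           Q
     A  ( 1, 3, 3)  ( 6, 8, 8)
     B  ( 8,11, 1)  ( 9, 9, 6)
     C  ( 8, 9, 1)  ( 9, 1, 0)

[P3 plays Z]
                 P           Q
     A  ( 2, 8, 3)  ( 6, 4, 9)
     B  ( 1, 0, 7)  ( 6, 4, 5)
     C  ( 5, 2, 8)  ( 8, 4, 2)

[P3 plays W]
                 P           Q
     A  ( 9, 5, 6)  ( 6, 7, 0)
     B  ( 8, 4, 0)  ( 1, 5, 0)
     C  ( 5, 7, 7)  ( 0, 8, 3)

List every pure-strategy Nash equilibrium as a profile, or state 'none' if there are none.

Equilibria: none

(A,P,X): not NE [P1→B gives 5>0; P3→W gives 6>0]
(A,P,Y): not NE [P1→C gives 8>1; P2→Q gives 8>3; P3→W gives 6>3]
(A,P,Z): not NE [P1→C gives 5>2; P3→W gives 6>3]
(A,P,W): not NE [P2→Q gives 7>5]
(A,Q,X): not NE [P2→P gives 8>3; P3→Z gives 9>8]
(A,Q,Y): not NE [P1→C gives 9>6; P3→Z gives 9>8]
(A,Q,Z): not NE [P1→C gives 8>6; P2→P gives 8>4]
(A,Q,W): not NE [P3→Z gives 9>0]
(B,P,X): not NE [P3→Z gives 7>5]
(B,P,Y): not NE [P3→Z gives 7>1]
(B,P,Z): not NE [P1→C gives 5>1; P2→Q gives 4>0]
(B,P,W): not NE [P1→A gives 9>8; P2→Q gives 5>4; P3→Z gives 7>0]
(B,Q,X): not NE [P1→A gives 9>5; P2→P gives 7>3; P3→Y gives 6>2]
(B,Q,Y): not NE [P2→P gives 11>9]
(B,Q,Z): not NE [P1→C gives 8>6; P3→Y gives 6>5]
(B,Q,W): not NE [P1→A gives 6>1; P3→Y gives 6>0]
(C,P,X): not NE [P1→B gives 5>3; P2→Q gives 8>0; P3→Z gives 8>1]
(C,P,Y): not NE [P3→Z gives 8>1]
(C,P,Z): not NE [P2→Q gives 4>2]
(C,P,W): not NE [P1→A gives 9>5; P2→Q gives 8>7; P3→Z gives 8>7]
(C,Q,X): not NE [P1→A gives 9>6; P3→W gives 3>1]
(C,Q,Y): not NE [P2→P gives 9>1; P3→W gives 3>0]
(C,Q,Z): not NE [P3→W gives 3>2]
(C,Q,W): not NE [P1→A gives 6>0]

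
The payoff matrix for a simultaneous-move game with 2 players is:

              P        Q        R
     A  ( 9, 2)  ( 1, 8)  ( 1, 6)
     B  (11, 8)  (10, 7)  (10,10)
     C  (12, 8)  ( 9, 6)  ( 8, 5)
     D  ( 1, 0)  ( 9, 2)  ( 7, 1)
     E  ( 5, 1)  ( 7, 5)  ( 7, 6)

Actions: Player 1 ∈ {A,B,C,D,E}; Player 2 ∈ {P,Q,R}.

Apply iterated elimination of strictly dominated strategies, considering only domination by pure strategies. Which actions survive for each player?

P1 drop A (B beats it: P:11>9 Q:10>1 R:10>1)
P1 drop D (B beats it: P:11>1 Q:10>9 R:10>7)
P1 drop E (B beats it: P:11>5 Q:10>7 R:10>7)
P2 drop Q (P beats it: B:8>7 C:8>6)
P1→{B,C} P2→{P,R}

Remaining: P1:{B,C} P2:{P,R}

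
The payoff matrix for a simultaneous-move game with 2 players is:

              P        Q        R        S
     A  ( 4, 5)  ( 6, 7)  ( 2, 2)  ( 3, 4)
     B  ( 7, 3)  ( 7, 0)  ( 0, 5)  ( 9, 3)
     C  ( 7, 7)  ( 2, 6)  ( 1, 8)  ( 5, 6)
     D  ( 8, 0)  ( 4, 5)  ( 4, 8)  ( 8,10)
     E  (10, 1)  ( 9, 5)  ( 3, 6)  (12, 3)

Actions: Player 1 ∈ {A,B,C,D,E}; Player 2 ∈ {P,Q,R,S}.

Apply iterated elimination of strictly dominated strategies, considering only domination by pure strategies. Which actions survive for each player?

P1 drop A (E beats it: P:10>4 Q:9>6 R:3>2 S:12>3)
P1 drop B (E beats it: P:10>7 Q:9>7 R:3>0 S:12>9)
P1 drop C (D beats it: P:8>7 Q:4>2 R:4>1 S:8>5)
P2 drop P (Q beats it: D:5>0 E:5>1)
P2 drop Q (R beats it: D:8>5 E:6>5)
P1→{D,E} P2→{R,S}

Survivors P1:{D,E} P2:{R,S}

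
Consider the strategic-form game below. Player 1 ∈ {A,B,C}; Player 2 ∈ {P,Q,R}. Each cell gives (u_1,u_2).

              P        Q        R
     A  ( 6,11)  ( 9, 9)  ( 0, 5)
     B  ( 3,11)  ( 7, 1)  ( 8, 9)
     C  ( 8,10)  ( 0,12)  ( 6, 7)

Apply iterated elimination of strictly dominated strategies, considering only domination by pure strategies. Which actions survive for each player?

P2 drop R (P beats it: A:11>5 B:11>9 C:10>7)
P1 drop B (A beats it: P:6>3 Q:9>7)
P1→{A,C} P2→{P,Q}

Remaining: P1:{A,C} P2:{P,Q}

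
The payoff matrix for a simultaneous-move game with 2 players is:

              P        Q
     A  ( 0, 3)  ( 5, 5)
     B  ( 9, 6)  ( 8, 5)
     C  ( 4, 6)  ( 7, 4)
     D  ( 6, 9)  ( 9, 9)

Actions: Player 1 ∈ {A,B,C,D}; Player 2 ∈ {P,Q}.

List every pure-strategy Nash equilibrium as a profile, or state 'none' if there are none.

(A,P): not NE [P1→B gives 9>0; P2→Q gives 5>3]
(A,Q): not NE [P1→D gives 9>5]
(B,P): NE
(B,Q): not NE [P1→D gives 9>8; P2→P gives 6>5]
(C,P): not NE [P1→B gives 9>4]
(C,Q): not NE [P1→D gives 9>7; P2→P gives 6>4]
(D,P): not NE [P1→B gives 9>6]
(D,Q): NE

PSNE = {(B,P), (D,Q)}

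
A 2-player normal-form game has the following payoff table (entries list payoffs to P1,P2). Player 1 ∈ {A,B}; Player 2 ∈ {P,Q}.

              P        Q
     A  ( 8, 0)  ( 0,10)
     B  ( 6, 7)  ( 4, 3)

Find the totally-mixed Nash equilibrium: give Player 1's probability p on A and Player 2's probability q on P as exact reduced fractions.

P1 indiff ⇒ q·8+(1-q)·0 = q·6+(1-q)·4 ⇒ q(2) = (1-q)(4) ⇒ q = 2/3
P2 indiff ⇒ p·0+(1-p)·7 = p·10+(1-p)·3 ⇒ p(-10) = (1-p)(-4) ⇒ p = 2/7

(p,q) = (2/7, 2/3)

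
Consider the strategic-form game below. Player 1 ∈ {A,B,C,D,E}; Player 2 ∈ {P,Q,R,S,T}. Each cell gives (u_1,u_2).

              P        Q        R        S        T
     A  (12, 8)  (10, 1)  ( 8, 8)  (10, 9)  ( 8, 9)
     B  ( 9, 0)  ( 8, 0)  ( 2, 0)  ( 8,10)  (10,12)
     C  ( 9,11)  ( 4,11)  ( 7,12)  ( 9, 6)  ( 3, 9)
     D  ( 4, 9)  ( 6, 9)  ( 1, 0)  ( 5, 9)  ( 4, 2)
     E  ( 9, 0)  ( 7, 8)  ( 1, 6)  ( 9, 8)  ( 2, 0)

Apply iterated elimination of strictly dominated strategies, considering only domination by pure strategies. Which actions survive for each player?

P1 drop C (A beats it: P:12>9 Q:10>4 R:8>7 S:10>9 T:8>3)
P1 drop D (A beats it: P:12>4 Q:10>6 R:8>1 S:10>5 T:8>4)
P1 drop E (A beats it: P:12>9 Q:10>7 R:8>1 S:10>9 T:8>2)
P2 drop P (S beats it: A:9>8 B:10>0)
P2 drop Q (S beats it: A:9>1 B:10>0)
P2 drop R (S beats it: A:9>8 B:10>0)
P1→{A,B} P2→{S,T}

Remaining: P1:{A,B} P2:{S,T}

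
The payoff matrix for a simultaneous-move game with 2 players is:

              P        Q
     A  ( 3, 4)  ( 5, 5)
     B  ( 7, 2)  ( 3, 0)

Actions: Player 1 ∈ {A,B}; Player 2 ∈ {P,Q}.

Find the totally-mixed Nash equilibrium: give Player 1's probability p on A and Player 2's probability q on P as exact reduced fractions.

p=2/3, q=1/3

P1 indiff ⇒ q·3+(1-q)·5 = q·7+(1-q)·3 ⇒ q(-4) = (1-q)(-2) ⇒ q = 1/3
P2 indiff ⇒ p·4+(1-p)·2 = p·5+(1-p)·0 ⇒ p(-1) = (1-p)(-2) ⇒ p = 2/3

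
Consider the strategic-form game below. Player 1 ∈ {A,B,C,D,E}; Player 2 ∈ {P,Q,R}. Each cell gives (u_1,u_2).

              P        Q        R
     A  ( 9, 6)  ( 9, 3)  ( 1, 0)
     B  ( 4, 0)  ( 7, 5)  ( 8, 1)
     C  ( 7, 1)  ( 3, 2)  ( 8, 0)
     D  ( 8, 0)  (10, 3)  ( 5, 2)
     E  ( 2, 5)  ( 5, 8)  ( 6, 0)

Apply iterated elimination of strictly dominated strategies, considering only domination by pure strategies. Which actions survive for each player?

Remaining: P1:{A,D} P2:{P,Q}

P1 drop E (B beats it: P:4>2 Q:7>5 R:8>6)
P2 drop R (Q beats it: A:3>0 B:5>1 C:2>0 D:3>2)
P1 drop B (A beats it: P:9>4 Q:9>7)
P1 drop C (A beats it: P:9>7 Q:9>3)
P1→{A,D} P2→{P,Q}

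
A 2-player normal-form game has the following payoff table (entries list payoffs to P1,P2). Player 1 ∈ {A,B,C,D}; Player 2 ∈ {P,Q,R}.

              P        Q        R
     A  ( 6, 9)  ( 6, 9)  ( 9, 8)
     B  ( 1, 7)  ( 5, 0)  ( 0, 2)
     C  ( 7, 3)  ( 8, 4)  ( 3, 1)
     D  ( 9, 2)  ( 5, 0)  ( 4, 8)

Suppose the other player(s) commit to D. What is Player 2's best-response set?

BR_2 = {R}

u_2(P vs D) = 2
u_2(Q vs D) = 0
u_2(R vs D) = 8
max payoff 8 at {R}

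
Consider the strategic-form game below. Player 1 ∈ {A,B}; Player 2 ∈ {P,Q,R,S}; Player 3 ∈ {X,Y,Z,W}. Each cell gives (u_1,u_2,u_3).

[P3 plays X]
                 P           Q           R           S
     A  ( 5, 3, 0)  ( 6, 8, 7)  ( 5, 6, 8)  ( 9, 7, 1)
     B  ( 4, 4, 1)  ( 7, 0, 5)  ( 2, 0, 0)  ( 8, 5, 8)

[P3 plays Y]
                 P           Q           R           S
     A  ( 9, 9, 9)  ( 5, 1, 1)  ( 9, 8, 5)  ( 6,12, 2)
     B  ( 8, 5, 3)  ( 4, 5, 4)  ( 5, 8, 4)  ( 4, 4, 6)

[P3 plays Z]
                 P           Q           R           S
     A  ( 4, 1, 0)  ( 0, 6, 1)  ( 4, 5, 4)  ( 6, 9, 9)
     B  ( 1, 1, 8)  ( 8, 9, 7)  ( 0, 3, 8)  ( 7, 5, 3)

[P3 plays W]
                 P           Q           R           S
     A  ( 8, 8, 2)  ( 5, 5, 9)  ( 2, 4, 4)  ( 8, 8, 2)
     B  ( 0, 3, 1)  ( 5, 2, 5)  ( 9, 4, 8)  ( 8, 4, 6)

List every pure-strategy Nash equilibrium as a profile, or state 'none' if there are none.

(A,P,X): not NE [P2→Q gives 8>3; P3→Y gives 9>0]
(A,P,Y): not NE [P2→S gives 12>9]
(A,P,Z): not NE [P2→S gives 9>1; P3→Y gives 9>0]
(A,P,W): not NE [P3→Y gives 9>2]
(A,Q,X): not NE [P1→B gives 7>6; P3→W gives 9>7]
(A,Q,Y): not NE [P2→S gives 12>1; P3→W gives 9>1]
(A,Q,Z): not NE [P1→B gives 8>0; P2→S gives 9>6; P3→W gives 9>1]
(A,Q,W): not NE [P2→S gives 8>5]
(A,R,X): not NE [P2→Q gives 8>6]
(A,R,Y): not NE [P2→S gives 12>8; P3→X gives 8>5]
(A,R,Z): not NE [P2→S gives 9>5; P3→X gives 8>4]
(A,R,W): not NE [P1→B gives 9>2; P2→S gives 8>4; P3→X gives 8>4]
(A,S,X): not NE [P2→Q gives 8>7; P3→Z gives 9>1]
(A,S,Y): not NE [P3→Z gives 9>2]
(A,S,Z): not NE [P1→B gives 7>6]
(A,S,W): not NE [P3→Z gives 9>2]
(B,P,X): not NE [P1→A gives 5>4; P2→S gives 5>4; P3→Z gives 8>1]
(B,P,Y): not NE [P1→A gives 9>8; P2→R gives 8>5; P3→Z gives 8>3]
(B,P,Z): not NE [P1→A gives 4>1; P2→Q gives 9>1]
(B,P,W): not NE [P1→A gives 8>0; P2→S gives 4>3; P3→Z gives 8>1]
(B,Q,X): not NE [P2→S gives 5>0; P3→Z gives 7>5]
(B,Q,Y): not NE [P1→A gives 5>4; P2→R gives 8>5; P3→Z gives 7>4]
(B,Q,Z): NE
(B,Q,W): not NE [P2→S gives 4>2; P3→Z gives 7>5]
(B,R,X): not NE [P1→A gives 5>2; P2→S gives 5>0; P3→W gives 8>0]
(B,R,Y): not NE [P1→A gives 9>5; P3→W gives 8>4]
(B,R,Z): not NE [P1→A gives 4>0; P2→Q gives 9>3]
(B,R,W): NE
(B,S,X): not NE [P1→A gives 9>8]
(B,S,Y): not NE [P1→A gives 6>4; P2→R gives 8>4; P3→X gives 8>6]
(B,S,Z): not NE [P2→Q gives 9>5; P3→X gives 8>3]
(B,S,W): not NE [P3→X gives 8>6]

NE set: (B,Q,Z), (B,R,W)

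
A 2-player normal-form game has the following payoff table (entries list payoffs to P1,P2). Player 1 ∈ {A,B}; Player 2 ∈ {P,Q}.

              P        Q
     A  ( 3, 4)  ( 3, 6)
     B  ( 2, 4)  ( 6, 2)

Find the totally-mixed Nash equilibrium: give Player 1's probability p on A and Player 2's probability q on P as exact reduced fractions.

p=1/2, q=3/4

P1 indiff ⇒ q·3+(1-q)·3 = q·2+(1-q)·6 ⇒ q(1) = (1-q)(3) ⇒ q = 3/4
P2 indiff ⇒ p·4+(1-p)·4 = p·6+(1-p)·2 ⇒ p(-2) = (1-p)(-2) ⇒ p = 1/2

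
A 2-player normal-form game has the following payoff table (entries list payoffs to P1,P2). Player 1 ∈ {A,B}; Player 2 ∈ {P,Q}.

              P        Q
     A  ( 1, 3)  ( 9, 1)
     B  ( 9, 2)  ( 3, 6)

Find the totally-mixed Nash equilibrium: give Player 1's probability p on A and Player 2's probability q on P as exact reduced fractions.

P1 indiff ⇒ q·1+(1-q)·9 = q·9+(1-q)·3 ⇒ q(-8) = (1-q)(-6) ⇒ q = 3/7
P2 indiff ⇒ p·3+(1-p)·2 = p·1+(1-p)·6 ⇒ p(2) = (1-p)(4) ⇒ p = 2/3

P1 mixes 2/3 on A; P2 mixes 3/7 on P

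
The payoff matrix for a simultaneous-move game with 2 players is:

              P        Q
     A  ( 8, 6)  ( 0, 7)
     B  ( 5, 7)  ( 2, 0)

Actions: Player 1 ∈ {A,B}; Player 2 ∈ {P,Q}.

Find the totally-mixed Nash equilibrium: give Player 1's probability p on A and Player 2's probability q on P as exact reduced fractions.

(p,q) = (7/8, 2/5)

P1 indiff ⇒ q·8+(1-q)·0 = q·5+(1-q)·2 ⇒ q(3) = (1-q)(2) ⇒ q = 2/5
P2 indiff ⇒ p·6+(1-p)·7 = p·7+(1-p)·0 ⇒ p(-1) = (1-p)(-7) ⇒ p = 7/8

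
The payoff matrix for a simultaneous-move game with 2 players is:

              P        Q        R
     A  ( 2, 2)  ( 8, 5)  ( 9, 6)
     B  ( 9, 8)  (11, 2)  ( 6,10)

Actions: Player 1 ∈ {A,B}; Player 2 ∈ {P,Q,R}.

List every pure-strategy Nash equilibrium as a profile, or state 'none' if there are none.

NE set: (A,R)

(A,P): not NE [P1→B gives 9>2; P2→R gives 6>2]
(A,Q): not NE [P1→B gives 11>8; P2→R gives 6>5]
(A,R): NE
(B,P): not NE [P2→R gives 10>8]
(B,Q): not NE [P2→R gives 10>2]
(B,R): not NE [P1→A gives 9>6]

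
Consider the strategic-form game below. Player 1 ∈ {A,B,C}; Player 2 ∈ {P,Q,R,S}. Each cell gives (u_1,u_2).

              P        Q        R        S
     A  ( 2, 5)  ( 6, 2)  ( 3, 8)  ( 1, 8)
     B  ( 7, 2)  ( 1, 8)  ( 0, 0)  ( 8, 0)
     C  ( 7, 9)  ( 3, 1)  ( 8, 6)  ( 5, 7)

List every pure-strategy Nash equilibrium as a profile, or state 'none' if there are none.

(A,P): not NE [P1→C gives 7>2; P2→S gives 8>5]
(A,Q): not NE [P2→S gives 8>2]
(A,R): not NE [P1→C gives 8>3]
(A,S): not NE [P1→B gives 8>1]
(B,P): not NE [P2→Q gives 8>2]
(B,Q): not NE [P1→A gives 6>1]
(B,R): not NE [P1→C gives 8>0; P2→Q gives 8>0]
(B,S): not NE [P2→Q gives 8>0]
(C,P): NE
(C,Q): not NE [P1→A gives 6>3; P2→P gives 9>1]
(C,R): not NE [P2→P gives 9>6]
(C,S): not NE [P1→B gives 8>5; P2→P gives 9>7]

PSNE = {(C,P)}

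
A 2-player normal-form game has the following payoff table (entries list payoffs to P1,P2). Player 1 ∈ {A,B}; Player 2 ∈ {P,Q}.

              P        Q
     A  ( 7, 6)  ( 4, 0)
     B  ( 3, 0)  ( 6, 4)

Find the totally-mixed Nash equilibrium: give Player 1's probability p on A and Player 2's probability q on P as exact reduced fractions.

P1 indiff ⇒ q·7+(1-q)·4 = q·3+(1-q)·6 ⇒ q(4) = (1-q)(2) ⇒ q = 1/3
P2 indiff ⇒ p·6+(1-p)·0 = p·0+(1-p)·4 ⇒ p(6) = (1-p)(4) ⇒ p = 2/5

p=2/5, q=1/3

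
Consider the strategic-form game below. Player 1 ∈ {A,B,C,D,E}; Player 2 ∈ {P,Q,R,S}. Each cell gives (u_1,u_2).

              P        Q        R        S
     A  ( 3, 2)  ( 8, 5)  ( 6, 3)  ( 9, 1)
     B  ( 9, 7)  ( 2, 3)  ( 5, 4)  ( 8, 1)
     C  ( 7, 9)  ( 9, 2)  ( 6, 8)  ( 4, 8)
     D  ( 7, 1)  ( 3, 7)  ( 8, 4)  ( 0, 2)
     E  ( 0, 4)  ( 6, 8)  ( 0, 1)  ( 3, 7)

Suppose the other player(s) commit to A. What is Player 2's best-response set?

argmax u_2 = {Q}

u_2(P vs A) = 2
u_2(Q vs A) = 5
u_2(R vs A) = 3
u_2(S vs A) = 1
max payoff 5 at {Q}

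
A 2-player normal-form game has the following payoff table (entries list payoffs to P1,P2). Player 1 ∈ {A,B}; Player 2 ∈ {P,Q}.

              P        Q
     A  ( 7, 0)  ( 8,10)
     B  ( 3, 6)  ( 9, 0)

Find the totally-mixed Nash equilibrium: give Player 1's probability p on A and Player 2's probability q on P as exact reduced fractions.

P1 mixes 3/8 on A; P2 mixes 1/5 on P

P1 indiff ⇒ q·7+(1-q)·8 = q·3+(1-q)·9 ⇒ q(4) = (1-q)(1) ⇒ q = 1/5
P2 indiff ⇒ p·0+(1-p)·6 = p·10+(1-p)·0 ⇒ p(-10) = (1-p)(-6) ⇒ p = 3/8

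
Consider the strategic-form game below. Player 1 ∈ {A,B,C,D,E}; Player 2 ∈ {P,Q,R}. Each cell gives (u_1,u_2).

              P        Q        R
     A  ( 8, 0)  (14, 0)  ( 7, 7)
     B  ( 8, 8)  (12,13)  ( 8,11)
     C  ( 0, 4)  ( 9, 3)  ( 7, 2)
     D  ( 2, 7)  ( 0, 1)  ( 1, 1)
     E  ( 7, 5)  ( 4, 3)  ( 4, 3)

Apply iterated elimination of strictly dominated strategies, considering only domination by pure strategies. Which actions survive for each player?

P1 drop C (B beats it: P:8>0 Q:12>9 R:8>7)
P1 drop D (A beats it: P:8>2 Q:14>0 R:7>1)
P1 drop E (A beats it: P:8>7 Q:14>4 R:7>4)
P2 drop P (R beats it: A:7>0 B:11>8)
P1→{A,B} P2→{Q,R}

Survivors P1:{A,B} P2:{Q,R}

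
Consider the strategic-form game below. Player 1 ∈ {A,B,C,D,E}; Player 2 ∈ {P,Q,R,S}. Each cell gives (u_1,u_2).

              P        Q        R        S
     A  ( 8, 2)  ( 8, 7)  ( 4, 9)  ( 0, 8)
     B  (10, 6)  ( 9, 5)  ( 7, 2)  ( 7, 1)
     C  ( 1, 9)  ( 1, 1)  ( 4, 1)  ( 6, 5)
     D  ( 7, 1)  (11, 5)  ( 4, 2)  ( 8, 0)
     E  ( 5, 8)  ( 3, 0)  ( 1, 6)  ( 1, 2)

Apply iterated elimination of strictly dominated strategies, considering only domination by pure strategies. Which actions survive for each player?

Survivors P1:{B,D} P2:{P,Q}

P1 drop A (B beats it: P:10>8 Q:9>8 R:7>4 S:7>0)
P1 drop C (B beats it: P:10>1 Q:9>1 R:7>4 S:7>6)
P1 drop E (B beats it: P:10>5 Q:9>3 R:7>1 S:7>1)
P2 drop R (Q beats it: B:5>2 D:5>2)
P2 drop S (P beats it: B:6>1 D:1>0)
P1→{B,D} P2→{P,Q}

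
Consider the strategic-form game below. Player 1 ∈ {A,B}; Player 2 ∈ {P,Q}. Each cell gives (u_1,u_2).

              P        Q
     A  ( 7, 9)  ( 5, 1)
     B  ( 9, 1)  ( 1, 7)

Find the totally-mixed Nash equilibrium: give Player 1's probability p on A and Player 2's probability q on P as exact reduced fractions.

P1 mixes 3/7 on A; P2 mixes 2/3 on P

P1 indiff ⇒ q·7+(1-q)·5 = q·9+(1-q)·1 ⇒ q(-2) = (1-q)(-4) ⇒ q = 2/3
P2 indiff ⇒ p·9+(1-p)·1 = p·1+(1-p)·7 ⇒ p(8) = (1-p)(6) ⇒ p = 3/7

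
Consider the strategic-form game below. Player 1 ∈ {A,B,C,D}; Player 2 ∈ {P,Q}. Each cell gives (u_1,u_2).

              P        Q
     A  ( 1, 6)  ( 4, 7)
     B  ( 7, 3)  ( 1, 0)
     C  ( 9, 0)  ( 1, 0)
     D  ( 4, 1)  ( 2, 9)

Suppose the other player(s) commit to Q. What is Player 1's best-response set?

argmax u_1 = {A}

u_1(A vs Q) = 4
u_1(B vs Q) = 1
u_1(C vs Q) = 1
u_1(D vs Q) = 2
max payoff 4 at {A}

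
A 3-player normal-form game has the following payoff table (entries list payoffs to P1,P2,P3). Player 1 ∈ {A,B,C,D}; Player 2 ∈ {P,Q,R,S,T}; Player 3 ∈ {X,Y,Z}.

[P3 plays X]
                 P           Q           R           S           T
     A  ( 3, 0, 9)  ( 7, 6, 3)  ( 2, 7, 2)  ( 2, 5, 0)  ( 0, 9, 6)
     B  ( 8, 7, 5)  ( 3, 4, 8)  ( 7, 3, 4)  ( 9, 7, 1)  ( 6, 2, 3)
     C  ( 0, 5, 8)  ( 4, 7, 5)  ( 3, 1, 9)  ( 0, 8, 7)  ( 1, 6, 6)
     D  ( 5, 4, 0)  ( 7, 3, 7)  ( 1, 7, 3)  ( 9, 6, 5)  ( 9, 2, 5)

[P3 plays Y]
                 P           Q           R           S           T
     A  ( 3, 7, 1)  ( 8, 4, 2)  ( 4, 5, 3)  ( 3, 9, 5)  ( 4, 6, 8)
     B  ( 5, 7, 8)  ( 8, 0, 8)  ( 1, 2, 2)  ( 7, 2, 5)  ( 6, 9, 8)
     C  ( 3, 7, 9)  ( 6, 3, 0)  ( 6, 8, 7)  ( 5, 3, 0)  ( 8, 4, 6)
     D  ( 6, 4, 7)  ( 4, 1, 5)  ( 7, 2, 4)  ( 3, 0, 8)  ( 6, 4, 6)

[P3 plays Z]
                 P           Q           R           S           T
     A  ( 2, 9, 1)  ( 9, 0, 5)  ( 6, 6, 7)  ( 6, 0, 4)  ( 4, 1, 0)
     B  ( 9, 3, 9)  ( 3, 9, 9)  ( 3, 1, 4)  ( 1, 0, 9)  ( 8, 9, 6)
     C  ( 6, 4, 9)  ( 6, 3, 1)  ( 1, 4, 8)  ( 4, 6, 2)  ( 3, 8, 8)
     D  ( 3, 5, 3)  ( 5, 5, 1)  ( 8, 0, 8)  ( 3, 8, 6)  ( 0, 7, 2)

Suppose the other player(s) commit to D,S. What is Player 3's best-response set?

BR_3 = {Y}

u_3(X vs D,S) = 5
u_3(Y vs D,S) = 8
u_3(Z vs D,S) = 6
max payoff 8 at {Y}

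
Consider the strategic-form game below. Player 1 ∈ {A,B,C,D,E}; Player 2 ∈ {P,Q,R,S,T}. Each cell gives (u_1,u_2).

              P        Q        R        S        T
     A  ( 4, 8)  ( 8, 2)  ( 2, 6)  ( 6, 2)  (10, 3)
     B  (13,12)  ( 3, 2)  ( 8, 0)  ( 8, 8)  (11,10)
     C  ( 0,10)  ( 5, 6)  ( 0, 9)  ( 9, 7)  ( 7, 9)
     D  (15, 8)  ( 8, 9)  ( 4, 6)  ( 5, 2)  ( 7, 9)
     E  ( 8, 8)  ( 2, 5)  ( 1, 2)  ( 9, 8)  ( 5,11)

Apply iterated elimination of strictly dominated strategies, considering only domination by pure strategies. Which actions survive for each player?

P2 drop R (P beats it: A:8>6 B:12>0 C:10>9 D:8>6 E:8>2)
P2 drop S (T beats it: A:3>2 B:10>8 C:9>7 D:9>2 E:11>8)
P1 drop C (A beats it: P:4>0 Q:8>5 T:10>7)
P1 drop E (B beats it: P:13>8 Q:3>2 T:11>5)
P1→{A,B,D} P2→{P,Q,T}

Remaining: P1:{A,B,D} P2:{P,Q,T}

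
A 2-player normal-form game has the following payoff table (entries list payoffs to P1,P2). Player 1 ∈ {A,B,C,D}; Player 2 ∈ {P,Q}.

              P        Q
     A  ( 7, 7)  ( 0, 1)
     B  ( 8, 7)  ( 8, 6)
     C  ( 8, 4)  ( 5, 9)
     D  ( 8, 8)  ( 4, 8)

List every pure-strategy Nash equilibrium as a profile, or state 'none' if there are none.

(A,P): not NE [P1→D gives 8>7]
(A,Q): not NE [P1→B gives 8>0; P2→P gives 7>1]
(B,P): NE
(B,Q): not NE [P2→P gives 7>6]
(C,P): not NE [P2→Q gives 9>4]
(C,Q): not NE [P1→B gives 8>5]
(D,P): NE
(D,Q): not NE [P1→B gives 8>4]

NE set: (B,P), (D,P)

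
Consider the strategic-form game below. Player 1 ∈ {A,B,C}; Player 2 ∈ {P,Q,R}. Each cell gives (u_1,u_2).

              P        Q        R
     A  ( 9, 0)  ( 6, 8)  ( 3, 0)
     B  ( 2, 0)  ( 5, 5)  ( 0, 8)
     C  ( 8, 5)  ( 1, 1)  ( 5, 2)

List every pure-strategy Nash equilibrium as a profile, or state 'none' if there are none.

(A,P): not NE [P2→Q gives 8>0]
(A,Q): NE
(A,R): not NE [P1→C gives 5>3; P2→Q gives 8>0]
(B,P): not NE [P1→A gives 9>2; P2→R gives 8>0]
(B,Q): not NE [P1→A gives 6>5; P2→R gives 8>5]
(B,R): not NE [P1→C gives 5>0]
(C,P): not NE [P1→A gives 9>8]
(C,Q): not NE [P1→A gives 6>1; P2→P gives 5>1]
(C,R): not NE [P2→P gives 5>2]

PSNE = {(A,Q)}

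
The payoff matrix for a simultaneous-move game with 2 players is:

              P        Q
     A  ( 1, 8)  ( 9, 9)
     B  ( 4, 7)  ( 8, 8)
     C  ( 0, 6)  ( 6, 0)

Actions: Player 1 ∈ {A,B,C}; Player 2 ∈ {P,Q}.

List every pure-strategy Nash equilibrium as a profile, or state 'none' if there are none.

(A,P): not NE [P1→B gives 4>1; P2→Q gives 9>8]
(A,Q): NE
(B,P): not NE [P2→Q gives 8>7]
(B,Q): not NE [P1→A gives 9>8]
(C,P): not NE [P1→B gives 4>0]
(C,Q): not NE [P1→A gives 9>6; P2→P gives 6>0]

PSNE = {(A,Q)}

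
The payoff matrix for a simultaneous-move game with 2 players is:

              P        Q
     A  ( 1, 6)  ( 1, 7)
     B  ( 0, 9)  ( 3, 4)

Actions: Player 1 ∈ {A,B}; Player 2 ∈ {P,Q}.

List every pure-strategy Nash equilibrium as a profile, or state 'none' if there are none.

(A,P): not NE [P2→Q gives 7>6]
(A,Q): not NE [P1→B gives 3>1]
(B,P): not NE [P1→A gives 1>0]
(B,Q): not NE [P2→P gives 9>4]

PSNE: ∅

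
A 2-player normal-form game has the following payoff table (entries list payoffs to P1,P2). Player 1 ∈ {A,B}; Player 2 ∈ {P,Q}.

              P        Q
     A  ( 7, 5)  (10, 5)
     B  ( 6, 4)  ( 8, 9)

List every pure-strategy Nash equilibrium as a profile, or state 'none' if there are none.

PSNE = {(A,P), (A,Q)}

(A,P): NE
(A,Q): NE
(B,P): not NE [P1→A gives 7>6; P2→Q gives 9>4]
(B,Q): not NE [P1→A gives 10>8]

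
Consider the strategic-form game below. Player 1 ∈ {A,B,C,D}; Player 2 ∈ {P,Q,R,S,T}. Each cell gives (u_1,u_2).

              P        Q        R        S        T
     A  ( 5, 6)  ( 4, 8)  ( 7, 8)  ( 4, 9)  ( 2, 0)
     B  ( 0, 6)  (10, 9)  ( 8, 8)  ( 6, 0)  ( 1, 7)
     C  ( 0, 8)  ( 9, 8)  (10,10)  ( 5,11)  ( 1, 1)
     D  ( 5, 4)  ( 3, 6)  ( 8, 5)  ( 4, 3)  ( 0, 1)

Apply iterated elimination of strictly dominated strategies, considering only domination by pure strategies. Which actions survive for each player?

P2 drop P (R beats it: A:8>6 B:8>6 C:10>8 D:5>4)
P1 drop D (C beats it: Q:9>3 R:10>8 S:5>4 T:1>0)
P2 drop T (Q beats it: A:8>0 B:9>7 C:8>1)
P1 drop A (B beats it: Q:10>4 R:8>7 S:6>4)
P1→{B,C} P2→{Q,R,S}

Survivors P1:{B,C} P2:{Q,R,S}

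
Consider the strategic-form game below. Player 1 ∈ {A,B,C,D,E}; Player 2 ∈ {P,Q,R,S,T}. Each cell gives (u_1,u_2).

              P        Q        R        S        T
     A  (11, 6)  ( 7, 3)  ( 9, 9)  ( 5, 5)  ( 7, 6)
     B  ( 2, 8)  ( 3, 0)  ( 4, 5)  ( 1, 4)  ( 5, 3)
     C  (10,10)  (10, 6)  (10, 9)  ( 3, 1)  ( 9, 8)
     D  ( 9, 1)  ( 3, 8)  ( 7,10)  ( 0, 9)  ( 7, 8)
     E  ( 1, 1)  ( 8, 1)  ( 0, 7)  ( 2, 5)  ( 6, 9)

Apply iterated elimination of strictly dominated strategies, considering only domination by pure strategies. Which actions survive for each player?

P1 drop B (A beats it: P:11>2 Q:7>3 R:9>4 S:5>1 T:7>5)
P1 drop D (C beats it: P:10>9 Q:10>3 R:10>7 S:3>0 T:9>7)
P1 drop E (C beats it: P:10>1 Q:10>8 R:10>0 S:3>2 T:9>6)
P2 drop Q (P beats it: A:6>3 C:10>6)
P2 drop S (P beats it: A:6>5 C:10>1)
P2 drop T (R beats it: A:9>6 C:9>8)
P1→{A,C} P2→{P,R}

Remaining: P1:{A,C} P2:{P,R}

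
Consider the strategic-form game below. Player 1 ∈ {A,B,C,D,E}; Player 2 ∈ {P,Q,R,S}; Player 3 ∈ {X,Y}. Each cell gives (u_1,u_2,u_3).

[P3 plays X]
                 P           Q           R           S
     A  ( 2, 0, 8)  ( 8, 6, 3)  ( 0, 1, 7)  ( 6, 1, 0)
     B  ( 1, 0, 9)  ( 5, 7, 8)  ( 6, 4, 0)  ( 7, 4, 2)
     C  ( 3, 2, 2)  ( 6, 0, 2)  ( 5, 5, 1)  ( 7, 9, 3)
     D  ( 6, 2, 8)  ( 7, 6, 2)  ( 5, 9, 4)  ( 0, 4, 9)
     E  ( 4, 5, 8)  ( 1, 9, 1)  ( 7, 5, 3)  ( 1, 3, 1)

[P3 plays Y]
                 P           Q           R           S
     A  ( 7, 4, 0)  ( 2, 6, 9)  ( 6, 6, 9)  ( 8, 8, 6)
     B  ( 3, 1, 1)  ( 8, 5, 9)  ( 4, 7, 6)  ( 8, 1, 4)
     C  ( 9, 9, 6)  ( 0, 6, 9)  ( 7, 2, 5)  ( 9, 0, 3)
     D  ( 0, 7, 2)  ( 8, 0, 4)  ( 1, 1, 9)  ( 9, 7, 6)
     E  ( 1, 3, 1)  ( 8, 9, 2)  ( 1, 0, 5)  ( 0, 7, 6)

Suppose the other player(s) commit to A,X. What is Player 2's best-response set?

argmax u_2 = {Q}

u_2(P vs A,X) = 0
u_2(Q vs A,X) = 6
u_2(R vs A,X) = 1
u_2(S vs A,X) = 1
max payoff 6 at {Q}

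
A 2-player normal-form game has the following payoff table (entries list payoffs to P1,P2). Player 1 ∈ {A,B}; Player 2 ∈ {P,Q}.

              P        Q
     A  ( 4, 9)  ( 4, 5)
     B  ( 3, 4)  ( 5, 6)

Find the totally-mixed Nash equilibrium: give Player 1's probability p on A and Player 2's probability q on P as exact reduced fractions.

P1 indiff ⇒ q·4+(1-q)·4 = q·3+(1-q)·5 ⇒ q(1) = (1-q)(1) ⇒ q = 1/2
P2 indiff ⇒ p·9+(1-p)·4 = p·5+(1-p)·6 ⇒ p(4) = (1-p)(2) ⇒ p = 1/3

p=1/3, q=1/2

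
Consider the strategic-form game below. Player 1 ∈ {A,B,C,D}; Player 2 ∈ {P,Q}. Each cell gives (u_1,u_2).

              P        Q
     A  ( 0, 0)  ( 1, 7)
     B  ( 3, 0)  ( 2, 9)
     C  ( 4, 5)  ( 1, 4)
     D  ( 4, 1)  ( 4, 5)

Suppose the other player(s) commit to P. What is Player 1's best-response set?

u_1(A vs P) = 0
u_1(B vs P) = 3
u_1(C vs P) = 4
u_1(D vs P) = 4
max payoff 4 at {C,D}

P1 best: {C,D}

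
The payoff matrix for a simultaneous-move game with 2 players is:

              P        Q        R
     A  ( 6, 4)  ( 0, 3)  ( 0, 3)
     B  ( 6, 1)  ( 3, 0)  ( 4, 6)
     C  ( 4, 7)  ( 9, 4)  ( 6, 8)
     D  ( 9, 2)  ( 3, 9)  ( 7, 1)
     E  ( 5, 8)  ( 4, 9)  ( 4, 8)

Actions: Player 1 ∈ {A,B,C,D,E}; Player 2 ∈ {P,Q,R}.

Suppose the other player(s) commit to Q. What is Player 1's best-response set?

BR_1 = {C}

u_1(A vs Q) = 0
u_1(B vs Q) = 3
u_1(C vs Q) = 9
u_1(D vs Q) = 3
u_1(E vs Q) = 4
max payoff 9 at {C}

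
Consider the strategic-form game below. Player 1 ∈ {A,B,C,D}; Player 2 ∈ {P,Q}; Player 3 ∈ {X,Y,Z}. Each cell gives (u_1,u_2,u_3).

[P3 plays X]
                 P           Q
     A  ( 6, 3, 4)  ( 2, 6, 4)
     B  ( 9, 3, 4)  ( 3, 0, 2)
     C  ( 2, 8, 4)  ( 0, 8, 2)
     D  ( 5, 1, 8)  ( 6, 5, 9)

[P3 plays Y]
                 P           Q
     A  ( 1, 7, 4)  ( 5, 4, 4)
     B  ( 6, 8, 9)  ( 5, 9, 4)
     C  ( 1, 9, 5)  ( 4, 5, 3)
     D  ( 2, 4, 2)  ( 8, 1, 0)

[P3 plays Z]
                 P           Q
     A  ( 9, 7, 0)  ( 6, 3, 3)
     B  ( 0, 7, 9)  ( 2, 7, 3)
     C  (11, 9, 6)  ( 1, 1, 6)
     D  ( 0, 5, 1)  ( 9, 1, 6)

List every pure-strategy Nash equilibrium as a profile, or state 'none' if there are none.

(A,P,X): not NE [P1→B gives 9>6; P2→Q gives 6>3]
(A,P,Y): not NE [P1→B gives 6>1]
(A,P,Z): not NE [P1→C gives 11>9; P3→Y gives 4>0]
(A,Q,X): not NE [P1→D gives 6>2]
(A,Q,Y): not NE [P1→D gives 8>5; P2→P gives 7>4]
(A,Q,Z): not NE [P1→D gives 9>6; P2→P gives 7>3; P3→Y gives 4>3]
(B,P,X): not NE [P3→Z gives 9>4]
(B,P,Y): not NE [P2→Q gives 9>8]
(B,P,Z): not NE [P1→C gives 11>0]
(B,Q,X): not NE [P1→D gives 6>3; P2→P gives 3>0; P3→Y gives 4>2]
(B,Q,Y): not NE [P1→D gives 8>5]
(B,Q,Z): not NE [P1→D gives 9>2; P3→Y gives 4>3]
(C,P,X): not NE [P1→B gives 9>2; P3→Z gives 6>4]
(C,P,Y): not NE [P1→B gives 6>1; P3→Z gives 6>5]
(C,P,Z): NE
(C,Q,X): not NE [P1→D gives 6>0; P3→Z gives 6>2]
(C,Q,Y): not NE [P1→D gives 8>4; P2→P gives 9>5; P3→Z gives 6>3]
(C,Q,Z): not NE [P1→D gives 9>1; P2→P gives 9>1]
(D,P,X): not NE [P1→B gives 9>5; P2→Q gives 5>1]
(D,P,Y): not NE [P1→B gives 6>2; P3→X gives 8>2]
(D,P,Z): not NE [P1→C gives 11>0; P3→X gives 8>1]
(D,Q,X): NE
(D,Q,Y): not NE [P2→P gives 4>1; P3→X gives 9>0]
(D,Q,Z): not NE [P2→P gives 5>1; P3→X gives 9>6]

PSNE = {(C,P,Z), (D,Q,X)}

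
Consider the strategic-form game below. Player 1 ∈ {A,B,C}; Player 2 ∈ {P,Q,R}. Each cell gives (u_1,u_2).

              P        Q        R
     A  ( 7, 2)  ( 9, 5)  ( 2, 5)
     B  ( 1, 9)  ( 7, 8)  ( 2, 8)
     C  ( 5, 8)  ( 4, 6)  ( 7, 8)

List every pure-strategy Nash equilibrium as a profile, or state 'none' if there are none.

Nash profiles: (A,Q), (C,R)

(A,P): not NE [P2→R gives 5>2]
(A,Q): NE
(A,R): not NE [P1→C gives 7>2]
(B,P): not NE [P1→A gives 7>1]
(B,Q): not NE [P1→A gives 9>7; P2→P gives 9>8]
(B,R): not NE [P1→C gives 7>2; P2→P gives 9>8]
(C,P): not NE [P1→A gives 7>5]
(C,Q): not NE [P1→A gives 9>4; P2→R gives 8>6]
(C,R): NE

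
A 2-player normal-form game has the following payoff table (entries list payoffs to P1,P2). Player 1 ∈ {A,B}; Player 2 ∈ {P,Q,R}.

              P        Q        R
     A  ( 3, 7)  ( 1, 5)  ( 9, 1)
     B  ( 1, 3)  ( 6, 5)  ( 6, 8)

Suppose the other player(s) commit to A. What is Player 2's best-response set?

u_2(P vs A) = 7
u_2(Q vs A) = 5
u_2(R vs A) = 1
max payoff 7 at {P}

P2 best: {P}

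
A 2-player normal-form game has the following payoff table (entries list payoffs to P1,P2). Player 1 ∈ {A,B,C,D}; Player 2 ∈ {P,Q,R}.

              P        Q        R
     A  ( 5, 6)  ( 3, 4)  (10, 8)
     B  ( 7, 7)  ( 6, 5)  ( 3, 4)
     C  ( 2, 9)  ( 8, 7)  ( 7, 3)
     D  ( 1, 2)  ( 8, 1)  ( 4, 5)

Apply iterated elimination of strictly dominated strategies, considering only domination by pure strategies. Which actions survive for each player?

P2 drop Q (P beats it: A:6>4 B:7>5 C:9>7 D:2>1)
P1 drop C (A beats it: P:5>2 R:10>7)
P1 drop D (A beats it: P:5>1 R:10>4)
P1→{A,B} P2→{P,R}

IESDS → P1:{A,B} P2:{P,R}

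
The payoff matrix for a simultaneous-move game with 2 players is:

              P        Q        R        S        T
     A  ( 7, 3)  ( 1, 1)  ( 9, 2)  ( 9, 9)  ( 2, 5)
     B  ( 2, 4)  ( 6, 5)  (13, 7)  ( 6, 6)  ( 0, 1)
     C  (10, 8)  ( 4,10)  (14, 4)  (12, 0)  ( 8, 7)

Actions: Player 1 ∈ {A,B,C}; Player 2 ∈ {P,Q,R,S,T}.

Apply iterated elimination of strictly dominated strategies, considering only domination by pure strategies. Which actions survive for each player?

IESDS → P1:{B,C} P2:{Q,R}

P1 drop A (C beats it: P:10>7 Q:4>1 R:14>9 S:12>9 T:8>2)
P2 drop P (Q beats it: B:5>4 C:10>8)
P2 drop S (R beats it: B:7>6 C:4>0)
P2 drop T (Q beats it: B:5>1 C:10>7)
P1→{B,C} P2→{Q,R}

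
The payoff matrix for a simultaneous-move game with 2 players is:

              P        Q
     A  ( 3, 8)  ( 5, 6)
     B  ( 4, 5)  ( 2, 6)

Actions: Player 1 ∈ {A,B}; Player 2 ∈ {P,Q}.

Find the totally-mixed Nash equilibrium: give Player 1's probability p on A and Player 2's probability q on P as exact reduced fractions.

P1 indiff ⇒ q·3+(1-q)·5 = q·4+(1-q)·2 ⇒ q(-1) = (1-q)(-3) ⇒ q = 3/4
P2 indiff ⇒ p·8+(1-p)·5 = p·6+(1-p)·6 ⇒ p(2) = (1-p)(1) ⇒ p = 1/3

p=1/3, q=3/4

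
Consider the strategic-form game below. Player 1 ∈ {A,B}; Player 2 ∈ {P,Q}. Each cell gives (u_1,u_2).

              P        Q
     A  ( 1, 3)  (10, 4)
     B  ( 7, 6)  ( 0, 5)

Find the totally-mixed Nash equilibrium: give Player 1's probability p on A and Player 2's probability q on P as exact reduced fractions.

P1 indiff ⇒ q·1+(1-q)·10 = q·7+(1-q)·0 ⇒ q(-6) = (1-q)(-10) ⇒ q = 5/8
P2 indiff ⇒ p·3+(1-p)·6 = p·4+(1-p)·5 ⇒ p(-1) = (1-p)(-1) ⇒ p = 1/2

(p,q) = (1/2, 5/8)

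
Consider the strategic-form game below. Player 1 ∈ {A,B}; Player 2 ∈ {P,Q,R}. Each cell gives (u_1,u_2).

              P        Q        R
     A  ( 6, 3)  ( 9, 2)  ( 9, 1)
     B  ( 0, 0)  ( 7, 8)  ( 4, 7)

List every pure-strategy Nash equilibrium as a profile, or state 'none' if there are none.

Nash profiles: (A,P)

(A,P): NE
(A,Q): not NE [P2→P gives 3>2]
(A,R): not NE [P2→P gives 3>1]
(B,P): not NE [P1→A gives 6>0; P2→Q gives 8>0]
(B,Q): not NE [P1→A gives 9>7]
(B,R): not NE [P1→A gives 9>4; P2→Q gives 8>7]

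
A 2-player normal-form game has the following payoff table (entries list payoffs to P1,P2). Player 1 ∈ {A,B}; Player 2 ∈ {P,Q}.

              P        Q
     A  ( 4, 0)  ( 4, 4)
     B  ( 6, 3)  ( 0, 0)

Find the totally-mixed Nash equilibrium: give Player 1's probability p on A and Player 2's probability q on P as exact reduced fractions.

P1 indiff ⇒ q·4+(1-q)·4 = q·6+(1-q)·0 ⇒ q(-2) = (1-q)(-4) ⇒ q = 2/3
P2 indiff ⇒ p·0+(1-p)·3 = p·4+(1-p)·0 ⇒ p(-4) = (1-p)(-3) ⇒ p = 3/7

P1 mixes 3/7 on A; P2 mixes 2/3 on P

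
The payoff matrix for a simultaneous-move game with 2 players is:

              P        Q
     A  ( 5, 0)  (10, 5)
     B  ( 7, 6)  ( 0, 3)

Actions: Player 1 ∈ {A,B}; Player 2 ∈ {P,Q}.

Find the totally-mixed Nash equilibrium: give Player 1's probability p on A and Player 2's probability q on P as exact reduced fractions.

P1 mixes 3/8 on A; P2 mixes 5/6 on P

P1 indiff ⇒ q·5+(1-q)·10 = q·7+(1-q)·0 ⇒ q(-2) = (1-q)(-10) ⇒ q = 5/6
P2 indiff ⇒ p·0+(1-p)·6 = p·5+(1-p)·3 ⇒ p(-5) = (1-p)(-3) ⇒ p = 3/8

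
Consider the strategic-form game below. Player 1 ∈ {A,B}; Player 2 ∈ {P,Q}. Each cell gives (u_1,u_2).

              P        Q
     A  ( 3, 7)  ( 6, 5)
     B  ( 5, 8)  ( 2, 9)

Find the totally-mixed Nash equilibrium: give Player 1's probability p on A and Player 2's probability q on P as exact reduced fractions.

P1 indiff ⇒ q·3+(1-q)·6 = q·5+(1-q)·2 ⇒ q(-2) = (1-q)(-4) ⇒ q = 2/3
P2 indiff ⇒ p·7+(1-p)·8 = p·5+(1-p)·9 ⇒ p(2) = (1-p)(1) ⇒ p = 1/3

(p,q) = (1/3, 2/3)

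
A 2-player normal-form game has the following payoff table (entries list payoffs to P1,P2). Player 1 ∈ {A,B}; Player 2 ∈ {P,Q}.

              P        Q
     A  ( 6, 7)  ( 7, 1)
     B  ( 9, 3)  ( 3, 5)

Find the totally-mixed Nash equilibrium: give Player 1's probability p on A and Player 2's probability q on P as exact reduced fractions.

P1 indiff ⇒ q·6+(1-q)·7 = q·9+(1-q)·3 ⇒ q(-3) = (1-q)(-4) ⇒ q = 4/7
P2 indiff ⇒ p·7+(1-p)·3 = p·1+(1-p)·5 ⇒ p(6) = (1-p)(2) ⇒ p = 1/4

(p,q) = (1/4, 4/7)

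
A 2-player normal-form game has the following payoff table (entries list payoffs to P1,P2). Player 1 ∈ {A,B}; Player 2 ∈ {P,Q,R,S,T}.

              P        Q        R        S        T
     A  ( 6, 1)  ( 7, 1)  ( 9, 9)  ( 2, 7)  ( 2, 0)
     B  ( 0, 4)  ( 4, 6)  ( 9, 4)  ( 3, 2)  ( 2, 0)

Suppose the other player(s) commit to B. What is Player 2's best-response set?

u_2(P vs B) = 4
u_2(Q vs B) = 6
u_2(R vs B) = 4
u_2(S vs B) = 2
u_2(T vs B) = 0
max payoff 6 at {Q}

BR_2 = {Q}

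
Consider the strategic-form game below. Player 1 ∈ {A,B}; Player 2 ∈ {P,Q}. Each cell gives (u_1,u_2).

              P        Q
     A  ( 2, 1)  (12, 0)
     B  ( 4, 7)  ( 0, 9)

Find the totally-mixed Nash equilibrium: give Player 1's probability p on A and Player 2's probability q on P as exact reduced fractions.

P1 indiff ⇒ q·2+(1-q)·12 = q·4+(1-q)·0 ⇒ q(-2) = (1-q)(-12) ⇒ q = 6/7
P2 indiff ⇒ p·1+(1-p)·7 = p·0+(1-p)·9 ⇒ p(1) = (1-p)(2) ⇒ p = 2/3

P1 mixes 2/3 on A; P2 mixes 6/7 on P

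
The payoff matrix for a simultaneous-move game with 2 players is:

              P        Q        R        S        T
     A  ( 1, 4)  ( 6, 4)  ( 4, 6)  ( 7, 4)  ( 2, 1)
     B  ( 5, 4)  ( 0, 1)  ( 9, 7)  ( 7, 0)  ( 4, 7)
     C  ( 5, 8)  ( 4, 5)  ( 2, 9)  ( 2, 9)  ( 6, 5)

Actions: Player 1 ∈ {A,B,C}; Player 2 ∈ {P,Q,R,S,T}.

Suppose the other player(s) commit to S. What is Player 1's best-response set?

P1 best: {A,B}

u_1(A vs S) = 7
u_1(B vs S) = 7
u_1(C vs S) = 2
max payoff 7 at {A,B}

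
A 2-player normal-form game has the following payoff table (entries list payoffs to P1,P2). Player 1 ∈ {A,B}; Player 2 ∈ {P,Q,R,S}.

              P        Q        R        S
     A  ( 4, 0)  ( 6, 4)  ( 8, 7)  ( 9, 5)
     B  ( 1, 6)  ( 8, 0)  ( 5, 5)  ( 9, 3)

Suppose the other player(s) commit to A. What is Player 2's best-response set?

u_2(P vs A) = 0
u_2(Q vs A) = 4
u_2(R vs A) = 7
u_2(S vs A) = 5
max payoff 7 at {R}

BR_2 = {R}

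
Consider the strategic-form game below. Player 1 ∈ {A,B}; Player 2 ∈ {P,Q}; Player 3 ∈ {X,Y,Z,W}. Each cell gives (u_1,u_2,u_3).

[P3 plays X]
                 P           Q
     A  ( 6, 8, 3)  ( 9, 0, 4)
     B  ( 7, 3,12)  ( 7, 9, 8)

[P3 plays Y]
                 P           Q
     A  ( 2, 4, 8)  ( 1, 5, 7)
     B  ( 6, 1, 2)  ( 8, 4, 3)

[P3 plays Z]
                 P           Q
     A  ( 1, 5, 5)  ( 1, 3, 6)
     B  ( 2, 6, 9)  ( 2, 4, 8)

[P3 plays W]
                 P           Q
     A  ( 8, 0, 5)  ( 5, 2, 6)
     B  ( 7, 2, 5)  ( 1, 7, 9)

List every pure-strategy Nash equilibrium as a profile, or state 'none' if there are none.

Equilibria: none

(A,P,X): not NE [P1→B gives 7>6; P3→Y gives 8>3]
(A,P,Y): not NE [P1→B gives 6>2; P2→Q gives 5>4]
(A,P,Z): not NE [P1→B gives 2>1; P3→Y gives 8>5]
(A,P,W): not NE [P2→Q gives 2>0; P3→Y gives 8>5]
(A,Q,X): not NE [P2→P gives 8>0; P3→Y gives 7>4]
(A,Q,Y): not NE [P1→B gives 8>1]
(A,Q,Z): not NE [P1→B gives 2>1; P2→P gives 5>3; P3→Y gives 7>6]
(A,Q,W): not NE [P3→Y gives 7>6]
(B,P,X): not NE [P2→Q gives 9>3]
(B,P,Y): not NE [P2→Q gives 4>1; P3→X gives 12>2]
(B,P,Z): not NE [P3→X gives 12>9]
(B,P,W): not NE [P1→A gives 8>7; P2→Q gives 7>2; P3→X gives 12>5]
(B,Q,X): not NE [P1→A gives 9>7; P3→W gives 9>8]
(B,Q,Y): not NE [P3→W gives 9>3]
(B,Q,Z): not NE [P2→P gives 6>4; P3→W gives 9>8]
(B,Q,W): not NE [P1→A gives 5>1]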